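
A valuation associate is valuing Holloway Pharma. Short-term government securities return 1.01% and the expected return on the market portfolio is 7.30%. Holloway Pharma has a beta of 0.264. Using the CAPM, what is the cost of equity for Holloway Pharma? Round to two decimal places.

Market risk premium = E(R_m) − R_f = 7.30% − 1.01% = 6.29%
E(R) = R_f + β × MRP = 1.01% + 0.264 × 6.29% = 2.67%

2.67%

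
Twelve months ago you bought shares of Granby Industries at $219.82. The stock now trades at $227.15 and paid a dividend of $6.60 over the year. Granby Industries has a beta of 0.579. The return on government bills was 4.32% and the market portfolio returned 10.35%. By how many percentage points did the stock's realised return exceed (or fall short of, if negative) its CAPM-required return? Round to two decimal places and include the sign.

Realised HPR = (P1 + D1 − P0) / P0 = (227.15 + 6.60 − 219.82) / 219.82 = 13.93 / 219.82 = 6.3370%
MRP = 10.35% − 4.32% = 6.03%
CAPM required = R_f + β·MRP = 4.32% + 0.579 × 6.03% = 7.81137%
α = realised − required = 6.3370% − 7.81137% = -1.47%

-1.47%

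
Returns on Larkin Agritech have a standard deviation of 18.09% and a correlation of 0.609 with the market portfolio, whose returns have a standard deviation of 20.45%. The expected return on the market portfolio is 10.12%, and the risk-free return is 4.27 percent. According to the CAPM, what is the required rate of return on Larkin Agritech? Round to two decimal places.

β = ρ × σ_i / σ_m = 0.609 × 18.09% / 20.45% = 0.5387
MRP = 10.12% − 4.27% = 5.85%
E(R) = 4.27% + 0.5387 × 5.85% = 7.42%

7.42%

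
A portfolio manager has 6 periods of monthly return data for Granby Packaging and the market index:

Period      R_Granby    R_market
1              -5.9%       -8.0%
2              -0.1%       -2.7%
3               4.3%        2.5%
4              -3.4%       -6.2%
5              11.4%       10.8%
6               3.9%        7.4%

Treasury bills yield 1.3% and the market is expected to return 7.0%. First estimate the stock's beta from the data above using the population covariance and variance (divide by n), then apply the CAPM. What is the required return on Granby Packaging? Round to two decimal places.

Mean R_i = (-5.9 − 0.1 + 4.3 − 3.4 + 11.4 + 3.9) / 6 = 1.7000%
Mean R_m = (-8.0 − 2.7 + 2.5 − 6.2 + 10.8 + 7.4) / 6 = 0.6333%
Σ(R_i − R̄_i)(R_m − R̄_m) = 224.8200  ⇒  Cov = 224.8200 / 6 = 37.4700
Σ(R_m − R̄_m)² = 284.9733  ⇒  Var(R_m) = 284.9733 / 6 = 47.4956
β = Cov / Var(R_m) = 37.4700 / 47.4956 = 0.7889
MRP = 7.0% − 1.3% = 5.70%
E(R) = R_f + β × MRP = 1.3% + 0.7889 × 5.7% = 5.80%

5.80%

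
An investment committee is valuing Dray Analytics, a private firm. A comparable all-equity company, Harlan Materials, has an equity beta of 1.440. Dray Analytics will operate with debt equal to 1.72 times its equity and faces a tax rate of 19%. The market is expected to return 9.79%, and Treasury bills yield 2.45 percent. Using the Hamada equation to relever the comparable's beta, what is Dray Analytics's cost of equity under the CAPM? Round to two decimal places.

β_L = β_U × [1 + (1 − t)(D/E)] = 1.440 × [1 + (1 − 0.19) × 1.72]
    = 1.440 × [1 + 0.81 × 1.72] = 1.440 × 2.3932 = 3.4462
MRP = 9.79% − 2.45% = 7.34%
E(R) = R_f + β_L × MRP = 2.45% + 3.4462 × 7.34% = 27.75%

27.75%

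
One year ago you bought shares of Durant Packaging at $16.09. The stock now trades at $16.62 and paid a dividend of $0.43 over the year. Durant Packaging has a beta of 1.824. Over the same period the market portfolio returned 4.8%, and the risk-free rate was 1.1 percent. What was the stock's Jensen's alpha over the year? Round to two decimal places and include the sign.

Realised HPR = (P1 + D1 − P0) / P0 = (16.62 + 0.43 − 16.09) / 16.09 = 0.96 / 16.09 = 5.9664%
MRP = 4.8% − 1.1% = 3.70%
CAPM required = R_f + β·MRP = 1.1% + 1.824 × 3.7% = 7.8488%
α = realised − required = 5.9664% − 7.8488% = -1.88%

-1.88%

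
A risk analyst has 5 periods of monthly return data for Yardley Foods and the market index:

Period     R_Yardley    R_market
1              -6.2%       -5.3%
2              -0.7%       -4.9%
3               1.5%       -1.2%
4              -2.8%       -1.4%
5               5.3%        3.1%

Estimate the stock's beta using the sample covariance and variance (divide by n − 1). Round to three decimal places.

Mean R_i = (-6.2 − 0.7 + 1.5 − 2.8 + 5.3) / 5 = -0.5800%
Mean R_m = (-5.3 − 4.9 − 1.2 − 1.4 + 3.1) / 5 = -1.9400%
Σ(R_i − R̄_i)(R_m − R̄_m) = 49.2140  ⇒  Cov = 49.2140 / 4 = 12.3035
Σ(R_m − R̄_m)² = 46.2920  ⇒  Var(R_m) = 46.2920 / 4 = 11.5730
β = Cov / Var(R_m) = 12.3035 / 11.5730 = 1.0631

1.063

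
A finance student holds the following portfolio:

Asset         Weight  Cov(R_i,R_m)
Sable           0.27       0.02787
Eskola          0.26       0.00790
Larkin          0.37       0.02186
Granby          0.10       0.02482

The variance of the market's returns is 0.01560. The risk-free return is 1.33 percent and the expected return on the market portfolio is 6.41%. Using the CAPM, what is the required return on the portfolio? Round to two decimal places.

β_Sable = 0.02787 / 0.01560 = 1.7865
β_Eskola = 0.00790 / 0.01560 = 0.5064
β_Larkin = 0.02186 / 0.01560 = 1.4013
β_Granby = 0.02482 / 0.01560 = 1.5910
β_P = Σ w_i β_i = 0.27×1.7865 + 0.26×0.5064 + 0.37×1.4013 + 0.10×1.5910 = 1.2916
MRP = 6.41% − 1.33% = 5.08%
E(R_P) = R_f + β_P × MRP = 1.33% + 1.2916 × 5.08% = 7.89%

7.89%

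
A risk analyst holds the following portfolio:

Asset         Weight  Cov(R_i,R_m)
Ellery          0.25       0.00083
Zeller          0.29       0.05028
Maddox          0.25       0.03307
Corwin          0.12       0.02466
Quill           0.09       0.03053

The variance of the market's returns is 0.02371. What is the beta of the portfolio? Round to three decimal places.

β_Ellery = 0.00083 / 0.02371 = 0.0350
β_Zeller = 0.05028 / 0.02371 = 2.1206
β_Maddox = 0.03307 / 0.02371 = 1.3948
β_Corwin = 0.02466 / 0.02371 = 1.0401
β_Quill = 0.03053 / 0.02371 = 1.2876
β_P = Σ w_i β_i = 0.25×0.0350 + 0.29×2.1206 + 0.25×1.3948 + 0.12×1.0401 + 0.09×1.2876 = 1.2131

1.213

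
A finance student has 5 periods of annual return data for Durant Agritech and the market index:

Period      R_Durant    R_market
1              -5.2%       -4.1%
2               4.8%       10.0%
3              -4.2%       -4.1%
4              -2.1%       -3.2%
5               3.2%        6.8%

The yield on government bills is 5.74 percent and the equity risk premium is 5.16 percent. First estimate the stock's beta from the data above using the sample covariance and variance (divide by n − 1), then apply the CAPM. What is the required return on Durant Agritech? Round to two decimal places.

9.07%

Mean R_i = (-5.2 + 4.8 − 4.2 − 2.1 + 3.2) / 5 = -0.7000%
Mean R_m = (-4.1 + 10.0 − 4.1 − 3.2 + 6.8) / 5 = 1.0800%
Σ(R_i − R̄_i)(R_m − R̄_m) = 118.8000  ⇒  Cov = 118.8000 / 4 = 29.7000
Σ(R_m − R̄_m)² = 184.2680  ⇒  Var(R_m) = 184.2680 / 4 = 46.0670
β = Cov / Var(R_m) = 29.7000 / 46.0670 = 0.6447
E(R) = R_f + β × MRP = 5.74% + 0.6447 × 5.16% = 9.07%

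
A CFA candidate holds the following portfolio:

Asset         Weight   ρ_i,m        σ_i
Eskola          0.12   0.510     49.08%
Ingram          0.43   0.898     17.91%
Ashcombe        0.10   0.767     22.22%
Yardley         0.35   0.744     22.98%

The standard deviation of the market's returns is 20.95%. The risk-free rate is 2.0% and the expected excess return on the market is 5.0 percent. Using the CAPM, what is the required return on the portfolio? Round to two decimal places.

β_Eskola = 0.510 × 49.08% / 20.95% = 1.1948
β_Ingram = 0.898 × 17.91% / 20.95% = 0.7677
β_Ashcombe = 0.767 × 22.22% / 20.95% = 0.8135
β_Yardley = 0.744 × 22.98% / 20.95% = 0.8161
β_P = Σ w_i β_i = 0.12×1.1948 + 0.43×0.7677 + 0.10×0.8135 + 0.35×0.8161 = 0.8405
E(R_P) = R_f + β_P × MRP = 2.0% + 0.8405 × 5.0% = 6.20%

6.20%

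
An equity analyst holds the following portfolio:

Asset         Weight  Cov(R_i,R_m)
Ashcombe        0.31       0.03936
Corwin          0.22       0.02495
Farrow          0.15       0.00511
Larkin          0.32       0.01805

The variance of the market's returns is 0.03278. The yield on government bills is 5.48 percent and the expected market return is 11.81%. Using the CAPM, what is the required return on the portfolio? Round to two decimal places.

10.16%

β_Ashcombe = 0.03936 / 0.03278 = 1.2007
β_Corwin = 0.02495 / 0.03278 = 0.7611
β_Farrow = 0.00511 / 0.03278 = 0.1559
β_Larkin = 0.01805 / 0.03278 = 0.5506
β_P = Σ w_i β_i = 0.31×1.2007 + 0.22×0.7611 + 0.15×0.1559 + 0.32×0.5506 = 0.7392
MRP = 11.81% − 5.48% = 6.33%
E(R_P) = R_f + β_P × MRP = 5.48% + 0.7392 × 6.33% = 10.16%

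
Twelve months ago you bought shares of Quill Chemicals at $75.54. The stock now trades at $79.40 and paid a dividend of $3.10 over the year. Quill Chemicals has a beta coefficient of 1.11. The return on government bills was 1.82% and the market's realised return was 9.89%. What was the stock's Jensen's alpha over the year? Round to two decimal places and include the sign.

-1.56%

Realised HPR = (P1 + D1 − P0) / P0 = (79.40 + 3.10 − 75.54) / 75.54 = 6.96 / 75.54 = 9.2137%
MRP = 9.89% − 1.82% = 8.07%
CAPM required = R_f + β·MRP = 1.82% + 1.11 × 8.07% = 10.7777%
α = realised − required = 9.2137% − 10.7777% = -1.56%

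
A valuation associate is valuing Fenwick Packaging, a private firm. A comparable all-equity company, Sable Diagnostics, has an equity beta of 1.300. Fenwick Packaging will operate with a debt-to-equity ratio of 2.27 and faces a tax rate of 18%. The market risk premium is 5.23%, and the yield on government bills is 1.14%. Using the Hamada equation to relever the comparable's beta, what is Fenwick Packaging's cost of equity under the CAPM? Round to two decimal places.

β_L = β_U × [1 + (1 − t)(D/E)] = 1.300 × [1 + (1 − 0.18) × 2.27]
    = 1.300 × [1 + 0.82 × 2.27] = 1.300 × 2.8614 = 3.7198
E(R) = R_f + β_L × MRP = 1.14% + 3.7198 × 5.23% = 20.59%

20.59%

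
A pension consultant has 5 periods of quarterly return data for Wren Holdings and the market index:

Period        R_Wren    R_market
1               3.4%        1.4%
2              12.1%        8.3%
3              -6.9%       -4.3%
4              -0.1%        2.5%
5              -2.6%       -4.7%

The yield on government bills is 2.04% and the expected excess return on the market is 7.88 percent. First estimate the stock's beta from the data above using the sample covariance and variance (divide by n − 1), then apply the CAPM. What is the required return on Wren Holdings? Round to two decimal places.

Mean R_i = (3.4 + 12.1 − 6.9 − 0.1 − 2.6) / 5 = 1.1800%
Mean R_m = (1.4 + 8.3 − 4.3 + 2.5 − 4.7) / 5 = 0.6400%
Σ(R_i − R̄_i)(R_m − R̄_m) = 143.0540  ⇒  Cov = 143.0540 / 4 = 35.7635
Σ(R_m − R̄_m)² = 115.6320  ⇒  Var(R_m) = 115.6320 / 4 = 28.9080
β = Cov / Var(R_m) = 35.7635 / 28.9080 = 1.2371
E(R) = R_f + β × MRP = 2.04% + 1.2371 × 7.88% = 11.79%

11.79%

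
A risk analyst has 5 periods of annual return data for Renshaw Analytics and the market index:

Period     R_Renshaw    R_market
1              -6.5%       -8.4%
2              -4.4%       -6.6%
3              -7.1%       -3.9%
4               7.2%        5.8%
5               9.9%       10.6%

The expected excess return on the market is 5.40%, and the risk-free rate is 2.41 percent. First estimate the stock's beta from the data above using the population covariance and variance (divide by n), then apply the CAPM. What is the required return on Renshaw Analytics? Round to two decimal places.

7.48%

Mean R_i = (-6.5 − 4.4 − 7.1 + 7.2 + 9.9) / 5 = -0.1800%
Mean R_m = (-8.4 − 6.6 − 3.9 + 5.8 + 10.6) / 5 = -0.5000%
Σ(R_i − R̄_i)(R_m − R̄_m) = 257.5800  ⇒  Cov = 257.5800 / 5 = 51.5160
Σ(R_m − R̄_m)² = 274.0800  ⇒  Var(R_m) = 274.0800 / 5 = 54.8160
β = Cov / Var(R_m) = 51.5160 / 54.8160 = 0.9398
E(R) = R_f + β × MRP = 2.41% + 0.9398 × 5.40% = 7.48%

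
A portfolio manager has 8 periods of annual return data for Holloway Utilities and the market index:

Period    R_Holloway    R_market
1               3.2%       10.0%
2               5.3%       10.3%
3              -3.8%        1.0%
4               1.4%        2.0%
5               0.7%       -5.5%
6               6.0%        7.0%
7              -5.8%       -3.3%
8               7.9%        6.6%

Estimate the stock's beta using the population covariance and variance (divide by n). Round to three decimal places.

Mean R_i = (3.2 + 5.3 − 3.8 + 1.4 + 0.7 + 6.0 − 5.8 + 7.9) / 8 = 1.8625%
Mean R_m = (10.0 + 10.3 + 1.0 + 2.0 − 5.5 + 7.0 − 3.3 + 6.6) / 8 = 3.5125%
Σ(R_i − R̄_i)(R_m − R̄_m) = 142.6838  ⇒  Cov = 142.6838 / 8 = 17.8355
Σ(R_m − R̄_m)² = 246.0888  ⇒  Var(R_m) = 246.0888 / 8 = 30.7611
β = Cov / Var(R_m) = 17.8355 / 30.7611 = 0.5798

0.580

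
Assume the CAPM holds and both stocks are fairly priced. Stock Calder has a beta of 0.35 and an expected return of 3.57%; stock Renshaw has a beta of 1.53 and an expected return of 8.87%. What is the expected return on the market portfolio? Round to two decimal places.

Both satisfy E(R) = R_f + β·MRP, so the slope of the SML is
MRP = (8.87% − 3.57%) / (1.53 − 0.35) = 5.30% / 1.18 = 4.4915%
R_f = E(R_Calder) − β_Calder·MRP = 3.57% − 0.35 × 4.4915% = 1.9980%
E(R_m) = R_f + MRP = 1.9980% + 4.4915% = 6.49%

6.49%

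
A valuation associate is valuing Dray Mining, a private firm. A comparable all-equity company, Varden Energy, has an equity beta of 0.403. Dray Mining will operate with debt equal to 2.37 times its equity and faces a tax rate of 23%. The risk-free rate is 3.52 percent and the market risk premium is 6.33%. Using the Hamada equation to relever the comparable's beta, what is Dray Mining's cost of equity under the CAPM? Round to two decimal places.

10.73%

β_L = β_U × [1 + (1 − t)(D/E)] = 0.403 × [1 + (1 − 0.23) × 2.37]
    = 0.403 × [1 + 0.77 × 2.37] = 0.403 × 2.8249 = 1.1384
E(R) = R_f + β_L × MRP = 3.52% + 1.1384 × 6.33% = 10.73%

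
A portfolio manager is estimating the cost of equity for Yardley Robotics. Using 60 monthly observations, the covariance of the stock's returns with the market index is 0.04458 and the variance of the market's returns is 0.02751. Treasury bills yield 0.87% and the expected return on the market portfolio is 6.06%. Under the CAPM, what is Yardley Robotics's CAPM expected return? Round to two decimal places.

β = Cov(R_i, R_m) / Var(R_m) = 0.04458 / 0.02751 = 1.6205
MRP = 6.06% − 0.87% = 5.19%
E(R) = R_f + β × MRP = 0.87% + 1.6205 × 5.19% = 9.28%

9.28%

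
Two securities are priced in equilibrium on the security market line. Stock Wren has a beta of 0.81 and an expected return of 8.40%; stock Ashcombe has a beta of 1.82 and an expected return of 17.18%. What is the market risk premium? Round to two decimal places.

8.69%

Both satisfy E(R) = R_f + β·MRP, so the slope of the SML is
MRP = (17.18% − 8.40%) / (1.82 − 0.81) = 8.78% / 1.01 = 8.6931%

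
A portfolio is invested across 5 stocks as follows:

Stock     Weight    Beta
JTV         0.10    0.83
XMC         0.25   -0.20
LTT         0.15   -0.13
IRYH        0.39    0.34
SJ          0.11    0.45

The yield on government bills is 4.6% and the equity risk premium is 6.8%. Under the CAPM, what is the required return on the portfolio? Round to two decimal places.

β_P = Σ w_i β_i = 0.10×0.83 + 0.25×-0.20 + 0.15×-0.13 + 0.39×0.34 + 0.11×0.45 = 0.1956
E(R_P) = R_f + β_P × MRP = 4.6% + 0.1956 × 6.8% = 5.93%

5.93%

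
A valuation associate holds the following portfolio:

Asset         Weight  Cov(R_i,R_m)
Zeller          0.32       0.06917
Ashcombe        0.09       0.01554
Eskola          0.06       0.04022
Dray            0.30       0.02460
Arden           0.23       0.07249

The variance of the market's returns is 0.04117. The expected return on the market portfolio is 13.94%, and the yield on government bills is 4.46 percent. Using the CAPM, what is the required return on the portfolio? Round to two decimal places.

β_Zeller = 0.06917 / 0.04117 = 1.6801
β_Ashcombe = 0.01554 / 0.04117 = 0.3775
β_Eskola = 0.04022 / 0.04117 = 0.9769
β_Dray = 0.02460 / 0.04117 = 0.5975
β_Arden = 0.07249 / 0.04117 = 1.7607
β_P = Σ w_i β_i = 0.32×1.6801 + 0.09×0.3775 + 0.06×0.9769 + 0.30×0.5975 + 0.23×1.7607 = 1.2144
MRP = 13.94% − 4.46% = 9.48%
E(R_P) = R_f + β_P × MRP = 4.46% + 1.2144 × 9.48% = 15.97%

15.97%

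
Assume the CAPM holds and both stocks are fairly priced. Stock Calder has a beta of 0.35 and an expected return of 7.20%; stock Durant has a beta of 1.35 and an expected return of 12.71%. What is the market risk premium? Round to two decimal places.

5.51%

Both satisfy E(R) = R_f + β·MRP, so the slope of the SML is
MRP = (12.71% − 7.20%) / (1.35 − 0.35) = 5.51% / 1.00 = 5.5100%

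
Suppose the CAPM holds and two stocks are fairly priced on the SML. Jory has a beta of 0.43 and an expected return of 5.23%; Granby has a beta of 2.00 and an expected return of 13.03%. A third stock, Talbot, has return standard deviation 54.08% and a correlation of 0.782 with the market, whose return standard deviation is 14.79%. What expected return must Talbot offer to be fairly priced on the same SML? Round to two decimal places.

17.30%

MRP = (13.03% − 5.23%) / (2.00 − 0.43) = 4.9682%
R_f = 5.23% − 0.43 × 4.9682% = 3.0937%
β_Talbot = ρ·σ_i/σ_m = 0.782 × 54.08 / 14.79 = 2.8594
E(R_Talbot) = R_f + β × MRP = 3.0937% + 2.8594 × 4.9682% = 17.30%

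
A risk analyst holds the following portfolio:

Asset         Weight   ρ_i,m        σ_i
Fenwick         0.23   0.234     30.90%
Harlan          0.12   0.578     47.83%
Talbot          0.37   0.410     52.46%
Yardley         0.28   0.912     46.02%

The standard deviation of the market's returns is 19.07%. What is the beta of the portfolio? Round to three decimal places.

β_Fenwick = 0.234 × 30.90% / 19.07% = 0.3792
β_Harlan = 0.578 × 47.83% / 19.07% = 1.4497
β_Talbot = 0.410 × 52.46% / 19.07% = 1.1279
β_Yardley = 0.912 × 46.02% / 19.07% = 2.2009
β_P = Σ w_i β_i = 0.23×0.3792 + 0.12×1.4497 + 0.37×1.1279 + 0.28×2.2009 = 1.2948

1.295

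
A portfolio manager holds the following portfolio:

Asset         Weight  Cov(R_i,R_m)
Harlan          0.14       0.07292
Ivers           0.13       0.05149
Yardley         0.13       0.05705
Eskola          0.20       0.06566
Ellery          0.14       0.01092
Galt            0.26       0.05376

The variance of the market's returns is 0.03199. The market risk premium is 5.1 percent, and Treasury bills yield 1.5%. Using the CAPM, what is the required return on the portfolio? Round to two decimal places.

β_Harlan = 0.07292 / 0.03199 = 2.2795
β_Ivers = 0.05149 / 0.03199 = 1.6096
β_Yardley = 0.05705 / 0.03199 = 1.7834
β_Eskola = 0.06566 / 0.03199 = 2.0525
β_Ellery = 0.01092 / 0.03199 = 0.3414
β_Galt = 0.05376 / 0.03199 = 1.6805
β_P = Σ w_i β_i = 0.14×2.2795 + 0.13×1.6096 + 0.13×1.7834 + 0.20×2.0525 + 0.14×0.3414 + 0.26×1.6805 = 1.6554
E(R_P) = R_f + β_P × MRP = 1.5% + 1.6554 × 5.1% = 9.94%

9.94%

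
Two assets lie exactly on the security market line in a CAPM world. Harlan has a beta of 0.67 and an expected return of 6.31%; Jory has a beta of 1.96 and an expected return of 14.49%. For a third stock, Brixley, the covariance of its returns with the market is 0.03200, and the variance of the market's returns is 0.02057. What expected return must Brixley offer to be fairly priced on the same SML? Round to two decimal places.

MRP = (14.49% − 6.31%) / (1.96 − 0.67) = 6.3411%
R_f = 6.31% − 0.67 × 6.3411% = 2.0615%
β_Brixley = Cov / Var(R_m) = 0.03200 / 0.02057 = 1.5557
E(R_Brixley) = R_f + β × MRP = 2.0615% + 1.5557 × 6.3411% = 11.93%

11.93%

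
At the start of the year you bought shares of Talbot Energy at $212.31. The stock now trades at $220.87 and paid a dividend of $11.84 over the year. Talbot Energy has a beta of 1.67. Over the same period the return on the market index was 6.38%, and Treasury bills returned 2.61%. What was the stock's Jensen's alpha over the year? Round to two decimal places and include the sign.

+0.70%

Realised HPR = (P1 + D1 − P0) / P0 = (220.87 + 11.84 − 212.31) / 212.31 = 20.40 / 212.31 = 9.6086%
MRP = 6.38% − 2.61% = 3.77%
CAPM required = R_f + β·MRP = 2.61% + 1.67 × 3.77% = 8.9059%
α = realised − required = 9.6086% − 8.9059% = +0.70%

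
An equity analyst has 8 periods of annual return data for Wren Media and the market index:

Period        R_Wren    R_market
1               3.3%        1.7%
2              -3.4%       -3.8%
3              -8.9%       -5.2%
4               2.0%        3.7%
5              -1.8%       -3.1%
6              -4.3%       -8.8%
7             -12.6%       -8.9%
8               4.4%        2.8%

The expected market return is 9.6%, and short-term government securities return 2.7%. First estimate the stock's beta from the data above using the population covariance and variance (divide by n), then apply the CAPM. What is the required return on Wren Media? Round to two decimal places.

Mean R_i = (3.3 − 3.4 − 8.9 + 2.0 − 1.8 − 4.3 − 12.6 + 4.4) / 8 = -2.6625%
Mean R_m = (1.7 − 3.8 − 5.2 + 3.7 − 3.1 − 8.8 − 8.9 + 2.8) / 8 = -2.7000%
Σ(R_i − R̄_i)(R_m − R̄_m) = 182.5800  ⇒  Cov = 182.5800 / 8 = 22.8225
Σ(R_m − R̄_m)² = 173.8400  ⇒  Var(R_m) = 173.8400 / 8 = 21.7300
β = Cov / Var(R_m) = 22.8225 / 21.7300 = 1.0503
MRP = 9.6% − 2.7% = 6.90%
E(R) = R_f + β × MRP = 2.7% + 1.0503 × 6.9% = 9.95%

9.95%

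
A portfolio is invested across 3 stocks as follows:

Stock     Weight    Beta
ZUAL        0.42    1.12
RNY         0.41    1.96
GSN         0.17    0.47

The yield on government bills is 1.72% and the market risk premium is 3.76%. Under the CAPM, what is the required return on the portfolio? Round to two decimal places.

β_P = Σ w_i β_i = 0.42×1.12 + 0.41×1.96 + 0.17×0.47 = 1.3539
E(R_P) = R_f + β_P × MRP = 1.72% + 1.3539 × 3.76% = 6.81%

6.81%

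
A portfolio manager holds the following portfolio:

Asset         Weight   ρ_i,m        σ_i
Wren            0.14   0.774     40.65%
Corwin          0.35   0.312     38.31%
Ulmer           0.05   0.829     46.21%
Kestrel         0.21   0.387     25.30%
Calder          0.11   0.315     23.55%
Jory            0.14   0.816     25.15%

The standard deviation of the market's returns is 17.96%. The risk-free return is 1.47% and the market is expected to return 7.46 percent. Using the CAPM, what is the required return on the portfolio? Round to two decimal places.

6.89%

β_Wren = 0.774 × 40.65% / 17.96% = 1.7518
β_Corwin = 0.312 × 38.31% / 17.96% = 0.6655
β_Ulmer = 0.829 × 46.21% / 17.96% = 2.1330
β_Kestrel = 0.387 × 25.30% / 17.96% = 0.5452
β_Calder = 0.315 × 23.55% / 17.96% = 0.4130
β_Jory = 0.816 × 25.15% / 17.96% = 1.1427
β_P = Σ w_i β_i = 0.14×1.7518 + 0.35×0.6655 + 0.05×2.1330 + 0.21×0.5452 + 0.11×0.4130 + 0.14×1.1427 = 0.9047
MRP = 7.46% − 1.47% = 5.99%
E(R_P) = R_f + β_P × MRP = 1.47% + 0.9047 × 5.99% = 6.89%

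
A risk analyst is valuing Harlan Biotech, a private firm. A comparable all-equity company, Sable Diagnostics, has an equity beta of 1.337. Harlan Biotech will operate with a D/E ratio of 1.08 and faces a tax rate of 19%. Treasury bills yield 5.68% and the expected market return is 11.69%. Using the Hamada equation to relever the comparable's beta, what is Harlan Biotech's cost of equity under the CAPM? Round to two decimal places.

20.74%

β_L = β_U × [1 + (1 − t)(D/E)] = 1.337 × [1 + (1 − 0.19) × 1.08]
    = 1.337 × [1 + 0.81 × 1.08] = 1.337 × 1.8748 = 2.5066
MRP = 11.69% − 5.68% = 6.01%
E(R) = R_f + β_L × MRP = 5.68% + 2.5066 × 6.01% = 20.74%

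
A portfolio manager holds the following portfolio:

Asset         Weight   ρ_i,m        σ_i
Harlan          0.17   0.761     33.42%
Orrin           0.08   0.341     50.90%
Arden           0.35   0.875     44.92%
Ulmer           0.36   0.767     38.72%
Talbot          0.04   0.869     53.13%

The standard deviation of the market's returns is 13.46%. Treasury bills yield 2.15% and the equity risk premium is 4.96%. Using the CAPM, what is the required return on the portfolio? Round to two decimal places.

β_Harlan = 0.761 × 33.42% / 13.46% = 1.8895
β_Orrin = 0.341 × 50.90% / 13.46% = 1.2895
β_Arden = 0.875 × 44.92% / 13.46% = 2.9201
β_Ulmer = 0.767 × 38.72% / 13.46% = 2.2064
β_Talbot = 0.869 × 53.13% / 13.46% = 3.4302
β_P = Σ w_i β_i = 0.17×1.8895 + 0.08×1.2895 + 0.35×2.9201 + 0.36×2.2064 + 0.04×3.4302 = 2.3779
E(R_P) = R_f + β_P × MRP = 2.15% + 2.3779 × 4.96% = 13.94%

13.94%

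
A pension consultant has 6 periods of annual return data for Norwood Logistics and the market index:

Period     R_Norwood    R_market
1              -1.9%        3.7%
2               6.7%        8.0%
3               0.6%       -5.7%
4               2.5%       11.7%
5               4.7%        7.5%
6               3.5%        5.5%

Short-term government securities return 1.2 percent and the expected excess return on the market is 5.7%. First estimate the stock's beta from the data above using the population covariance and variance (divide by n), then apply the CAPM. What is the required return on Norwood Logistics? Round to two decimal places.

Mean R_i = (-1.9 + 6.7 + 0.6 + 2.5 + 4.7 + 3.5) / 6 = 2.6833%
Mean R_m = (3.7 + 8.0 − 5.7 + 11.7 + 7.5 + 5.5) / 6 = 5.1167%
Σ(R_i − R̄_i)(R_m − R̄_m) = 44.5217  ⇒  Cov = 44.5217 / 6 = 7.4203
Σ(R_m − R̄_m)² = 176.4883  ⇒  Var(R_m) = 176.4883 / 6 = 29.4147
β = Cov / Var(R_m) = 7.4203 / 29.4147 = 0.2523
E(R) = R_f + β × MRP = 1.2% + 0.2523 × 5.7% = 2.64%

2.64%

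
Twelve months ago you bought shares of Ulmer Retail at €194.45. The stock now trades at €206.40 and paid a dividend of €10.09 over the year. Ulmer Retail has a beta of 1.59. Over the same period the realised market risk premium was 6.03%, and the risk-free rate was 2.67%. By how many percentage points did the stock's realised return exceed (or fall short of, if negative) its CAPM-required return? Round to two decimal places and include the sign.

-0.92%

Realised HPR = (P1 + D1 − P0) / P0 = (206.40 + 10.09 − 194.45) / 194.45 = 22.04 / 194.45 = 11.3345%
CAPM required = R_f + β·MRP = 2.67% + 1.59 × 6.03% = 12.2577%
α = realised − required = 11.3345% − 12.2577% = -0.92%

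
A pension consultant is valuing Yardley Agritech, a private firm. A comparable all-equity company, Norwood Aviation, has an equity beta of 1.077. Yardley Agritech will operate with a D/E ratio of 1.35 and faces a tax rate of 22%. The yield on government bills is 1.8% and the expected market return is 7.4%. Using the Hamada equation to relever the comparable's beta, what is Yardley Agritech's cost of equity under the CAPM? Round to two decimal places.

14.18%

β_L = β_U × [1 + (1 − t)(D/E)] = 1.077 × [1 + (1 − 0.22) × 1.35]
    = 1.077 × [1 + 0.78 × 1.35] = 1.077 × 2.0530 = 2.2111
MRP = 7.4% − 1.8% = 5.60%
E(R) = R_f + β_L × MRP = 1.8% + 2.2111 × 5.6% = 14.18%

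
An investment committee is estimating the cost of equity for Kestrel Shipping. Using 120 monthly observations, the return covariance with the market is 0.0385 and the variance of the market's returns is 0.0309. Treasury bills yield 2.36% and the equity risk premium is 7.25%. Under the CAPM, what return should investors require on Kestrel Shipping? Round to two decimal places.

β = Cov(R_i, R_m) / Var(R_m) = 0.0385 / 0.0309 = 1.2460
E(R) = R_f + β × MRP = 2.36% + 1.2460 × 7.25% = 11.39%

11.39%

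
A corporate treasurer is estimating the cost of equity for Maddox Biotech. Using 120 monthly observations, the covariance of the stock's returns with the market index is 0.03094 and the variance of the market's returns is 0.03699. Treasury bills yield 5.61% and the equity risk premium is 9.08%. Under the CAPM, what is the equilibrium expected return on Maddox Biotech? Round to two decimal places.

β = Cov(R_i, R_m) / Var(R_m) = 0.03094 / 0.03699 = 0.8364
E(R) = R_f + β × MRP = 5.61% + 0.8364 × 9.08% = 13.20%

13.20%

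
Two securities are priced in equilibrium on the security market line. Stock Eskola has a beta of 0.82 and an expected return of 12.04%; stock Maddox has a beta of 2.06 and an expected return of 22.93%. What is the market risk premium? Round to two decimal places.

8.78%

Both satisfy E(R) = R_f + β·MRP, so the slope of the SML is
MRP = (22.93% − 12.04%) / (2.06 − 0.82) = 10.89% / 1.24 = 8.7823%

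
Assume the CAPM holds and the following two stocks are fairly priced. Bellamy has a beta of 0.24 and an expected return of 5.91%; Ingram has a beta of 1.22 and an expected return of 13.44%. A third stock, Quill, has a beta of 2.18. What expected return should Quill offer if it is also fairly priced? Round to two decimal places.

MRP (SML slope) = (13.44% − 5.91%) / (1.22 − 0.24) = 7.53% / 0.98 = 7.6837%
R_f (intercept) = 5.91% − 0.24 × 7.6837% = 4.0659%
E(R_Quill) = R_f + β × MRP = 4.0659% + 2.18 × 7.6837% = 20.82%

20.82%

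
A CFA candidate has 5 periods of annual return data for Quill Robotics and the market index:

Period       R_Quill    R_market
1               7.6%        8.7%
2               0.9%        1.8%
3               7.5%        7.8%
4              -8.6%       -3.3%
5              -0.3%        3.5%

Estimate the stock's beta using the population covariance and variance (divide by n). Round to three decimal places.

Mean R_i = (7.6 + 0.9 + 7.5 − 8.6 − 0.3) / 5 = 1.4200%
Mean R_m = (8.7 + 1.8 + 7.8 − 3.3 + 3.5) / 5 = 3.7000%
Σ(R_i − R̄_i)(R_m − R̄_m) = 127.3000  ⇒  Cov = 127.3000 / 5 = 25.4600
Σ(R_m − R̄_m)² = 94.4600  ⇒  Var(R_m) = 94.4600 / 5 = 18.8920
β = Cov / Var(R_m) = 25.4600 / 18.8920 = 1.3477

1.348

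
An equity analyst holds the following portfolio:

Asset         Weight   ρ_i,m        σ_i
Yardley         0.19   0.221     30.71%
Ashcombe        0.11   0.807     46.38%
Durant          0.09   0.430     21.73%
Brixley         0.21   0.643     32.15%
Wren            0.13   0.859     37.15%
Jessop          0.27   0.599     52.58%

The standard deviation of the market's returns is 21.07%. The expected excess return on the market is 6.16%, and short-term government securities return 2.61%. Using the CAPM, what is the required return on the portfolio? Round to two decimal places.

β_Yardley = 0.221 × 30.71% / 21.07% = 0.3221
β_Ashcombe = 0.807 × 46.38% / 21.07% = 1.7764
β_Durant = 0.430 × 21.73% / 21.07% = 0.4435
β_Brixley = 0.643 × 32.15% / 21.07% = 0.9811
β_Wren = 0.859 × 37.15% / 21.07% = 1.5146
β_Jessop = 0.599 × 52.58% / 21.07% = 1.4948
β_P = Σ w_i β_i = 0.19×0.3221 + 0.11×1.7764 + 0.09×0.4435 + 0.21×0.9811 + 0.13×1.5146 + 0.27×1.4948 = 1.1030
E(R_P) = R_f + β_P × MRP = 2.61% + 1.1030 × 6.16% = 9.40%

9.40%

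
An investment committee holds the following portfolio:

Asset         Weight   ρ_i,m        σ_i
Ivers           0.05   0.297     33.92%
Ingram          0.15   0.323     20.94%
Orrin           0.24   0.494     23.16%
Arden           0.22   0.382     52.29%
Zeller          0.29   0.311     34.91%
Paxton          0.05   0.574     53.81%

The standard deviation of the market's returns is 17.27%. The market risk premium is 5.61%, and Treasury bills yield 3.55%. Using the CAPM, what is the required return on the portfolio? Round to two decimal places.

7.89%

β_Ivers = 0.297 × 33.92% / 17.27% = 0.5833
β_Ingram = 0.323 × 20.94% / 17.27% = 0.3916
β_Orrin = 0.494 × 23.16% / 17.27% = 0.6625
β_Arden = 0.382 × 52.29% / 17.27% = 1.1566
β_Zeller = 0.311 × 34.91% / 17.27% = 0.6287
β_Paxton = 0.574 × 53.81% / 17.27% = 1.7885
β_P = Σ w_i β_i = 0.05×0.5833 + 0.15×0.3916 + 0.24×0.6625 + 0.22×1.1566 + 0.29×0.6287 + 0.05×1.7885 = 0.7731
E(R_P) = R_f + β_P × MRP = 3.55% + 0.7731 × 5.61% = 7.89%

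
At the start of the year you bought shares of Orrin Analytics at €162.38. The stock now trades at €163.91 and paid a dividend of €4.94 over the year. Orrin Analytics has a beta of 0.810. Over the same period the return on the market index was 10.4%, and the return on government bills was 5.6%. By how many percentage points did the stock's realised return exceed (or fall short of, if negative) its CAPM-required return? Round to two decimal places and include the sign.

-5.50%

Realised HPR = (P1 + D1 − P0) / P0 = (163.91 + 4.94 − 162.38) / 162.38 = 6.47 / 162.38 = 3.9845%
MRP = 10.4% − 5.6% = 4.80%
CAPM required = R_f + β·MRP = 5.6% + 0.810 × 4.8% = 9.4880%
α = realised − required = 3.9845% − 9.4880% = -5.50%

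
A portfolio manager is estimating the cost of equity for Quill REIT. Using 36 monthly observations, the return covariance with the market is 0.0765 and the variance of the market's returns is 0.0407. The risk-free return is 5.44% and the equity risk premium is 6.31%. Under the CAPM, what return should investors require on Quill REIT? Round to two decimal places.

17.30%

β = Cov(R_i, R_m) / Var(R_m) = 0.0765 / 0.0407 = 1.8796
E(R) = R_f + β × MRP = 5.44% + 1.8796 × 6.31% = 17.30%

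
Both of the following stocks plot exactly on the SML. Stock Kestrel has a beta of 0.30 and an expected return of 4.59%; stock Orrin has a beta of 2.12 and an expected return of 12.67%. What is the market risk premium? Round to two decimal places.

4.44%

Both satisfy E(R) = R_f + β·MRP, so the slope of the SML is
MRP = (12.67% − 4.59%) / (2.12 − 0.30) = 8.08% / 1.82 = 4.4396%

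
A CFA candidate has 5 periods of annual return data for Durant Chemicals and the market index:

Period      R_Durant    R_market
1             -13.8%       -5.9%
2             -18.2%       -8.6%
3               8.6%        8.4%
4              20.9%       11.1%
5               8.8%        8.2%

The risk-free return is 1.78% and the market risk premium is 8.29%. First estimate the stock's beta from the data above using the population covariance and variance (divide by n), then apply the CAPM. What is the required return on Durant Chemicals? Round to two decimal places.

Mean R_i = (-13.8 − 18.2 + 8.6 + 20.9 + 8.8) / 5 = 1.2600%
Mean R_m = (-5.9 − 8.6 + 8.4 + 11.1 + 8.2) / 5 = 2.6400%
Σ(R_i − R̄_i)(R_m − R̄_m) = 597.6980  ⇒  Cov = 597.6980 / 5 = 119.5396
Σ(R_m − R̄_m)² = 334.9320  ⇒  Var(R_m) = 334.9320 / 5 = 66.9864
β = Cov / Var(R_m) = 119.5396 / 66.9864 = 1.7845
E(R) = R_f + β × MRP = 1.78% + 1.7845 × 8.29% = 16.57%

16.57%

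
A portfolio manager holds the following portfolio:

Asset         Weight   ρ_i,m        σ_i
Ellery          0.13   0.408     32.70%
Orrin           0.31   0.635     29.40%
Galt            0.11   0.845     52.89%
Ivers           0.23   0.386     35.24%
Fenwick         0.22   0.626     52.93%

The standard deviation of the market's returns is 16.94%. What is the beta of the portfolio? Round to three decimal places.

1.349

β_Ellery = 0.408 × 32.70% / 16.94% = 0.7876
β_Orrin = 0.635 × 29.40% / 16.94% = 1.1021
β_Galt = 0.845 × 52.89% / 16.94% = 2.6383
β_Ivers = 0.386 × 35.24% / 16.94% = 0.8030
β_Fenwick = 0.626 × 52.93% / 16.94% = 1.9560
β_P = Σ w_i β_i = 0.13×0.7876 + 0.31×1.1021 + 0.11×2.6383 + 0.23×0.8030 + 0.22×1.9560 = 1.3493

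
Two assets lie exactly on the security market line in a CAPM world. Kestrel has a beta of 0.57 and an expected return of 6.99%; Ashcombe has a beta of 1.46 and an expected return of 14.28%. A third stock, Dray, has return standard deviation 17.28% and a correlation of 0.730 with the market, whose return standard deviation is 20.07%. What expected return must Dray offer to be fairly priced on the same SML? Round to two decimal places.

MRP = (14.28% − 6.99%) / (1.46 − 0.57) = 8.1910%
R_f = 6.99% − 0.57 × 8.1910% = 2.3211%
β_Dray = ρ·σ_i/σ_m = 0.730 × 17.28 / 20.07 = 0.6285
E(R_Dray) = R_f + β × MRP = 2.3211% + 0.6285 × 8.1910% = 7.47%

7.47%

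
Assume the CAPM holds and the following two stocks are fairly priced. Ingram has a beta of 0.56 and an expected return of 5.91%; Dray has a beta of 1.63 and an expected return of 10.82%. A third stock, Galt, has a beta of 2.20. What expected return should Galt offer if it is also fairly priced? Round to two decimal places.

MRP (SML slope) = (10.82% − 5.91%) / (1.63 − 0.56) = 4.91% / 1.07 = 4.5888%
R_f (intercept) = 5.91% − 0.56 × 4.5888% = 3.3403%
E(R_Galt) = R_f + β × MRP = 3.3403% + 2.20 × 4.5888% = 13.44%

13.44%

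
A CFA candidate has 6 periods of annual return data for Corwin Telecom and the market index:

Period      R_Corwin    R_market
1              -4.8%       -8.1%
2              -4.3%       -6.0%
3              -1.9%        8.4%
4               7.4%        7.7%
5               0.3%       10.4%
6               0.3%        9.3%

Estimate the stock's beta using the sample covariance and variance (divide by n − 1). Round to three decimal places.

Mean R_i = (-4.8 − 4.3 − 1.9 + 7.4 + 0.3 + 0.3) / 6 = -0.5000%
Mean R_m = (-8.1 − 6.0 + 8.4 + 7.7 + 10.4 + 9.3) / 6 = 3.6167%
Σ(R_i − R̄_i)(R_m − R̄_m) = 122.4600  ⇒  Cov = 122.4600 / 5 = 24.4920
Σ(R_m − R̄_m)² = 347.6283  ⇒  Var(R_m) = 347.6283 / 5 = 69.5257
β = Cov / Var(R_m) = 24.4920 / 69.5257 = 0.3523

0.352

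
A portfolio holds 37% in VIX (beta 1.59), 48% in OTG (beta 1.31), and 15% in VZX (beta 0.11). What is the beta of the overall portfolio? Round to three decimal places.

1.234

β_P = Σ w_i β_i = 0.37×1.59 + 0.48×1.31 + 0.15×0.11 = 1.2336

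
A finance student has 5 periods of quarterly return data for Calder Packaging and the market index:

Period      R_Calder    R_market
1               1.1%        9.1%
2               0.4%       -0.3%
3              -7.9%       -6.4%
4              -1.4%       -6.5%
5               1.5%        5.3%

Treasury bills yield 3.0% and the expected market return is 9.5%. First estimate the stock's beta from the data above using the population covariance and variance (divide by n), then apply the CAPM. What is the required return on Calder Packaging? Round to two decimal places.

Mean R_i = (1.1 + 0.4 − 7.9 − 1.4 + 1.5) / 5 = -1.2600%
Mean R_m = (9.1 − 0.3 − 6.4 − 6.5 + 5.3) / 5 = 0.2400%
Σ(R_i − R̄_i)(R_m − R̄_m) = 79.0120  ⇒  Cov = 79.0120 / 5 = 15.8024
Σ(R_m − R̄_m)² = 193.9120  ⇒  Var(R_m) = 193.9120 / 5 = 38.7824
β = Cov / Var(R_m) = 15.8024 / 38.7824 = 0.4075
MRP = 9.5% − 3.0% = 6.50%
E(R) = R_f + β × MRP = 3.0% + 0.4075 × 6.5% = 5.65%

5.65%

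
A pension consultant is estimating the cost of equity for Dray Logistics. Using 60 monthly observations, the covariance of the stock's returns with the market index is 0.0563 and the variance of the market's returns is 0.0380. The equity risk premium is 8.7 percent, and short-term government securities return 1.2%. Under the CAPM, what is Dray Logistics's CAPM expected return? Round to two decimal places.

β = Cov(R_i, R_m) / Var(R_m) = 0.0563 / 0.0380 = 1.4816
E(R) = R_f + β × MRP = 1.2% + 1.4816 × 8.7% = 14.09%

14.09%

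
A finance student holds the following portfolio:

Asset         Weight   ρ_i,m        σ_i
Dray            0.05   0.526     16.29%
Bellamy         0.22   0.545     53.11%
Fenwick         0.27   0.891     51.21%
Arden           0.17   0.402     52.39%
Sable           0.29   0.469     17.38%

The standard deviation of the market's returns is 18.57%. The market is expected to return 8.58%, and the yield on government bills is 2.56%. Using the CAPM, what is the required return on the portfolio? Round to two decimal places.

10.68%

β_Dray = 0.526 × 16.29% / 18.57% = 0.4614
β_Bellamy = 0.545 × 53.11% / 18.57% = 1.5587
β_Fenwick = 0.891 × 51.21% / 18.57% = 2.4571
β_Arden = 0.402 × 52.39% / 18.57% = 1.1341
β_Sable = 0.469 × 17.38% / 18.57% = 0.4389
β_P = Σ w_i β_i = 0.05×0.4614 + 0.22×1.5587 + 0.27×2.4571 + 0.17×1.1341 + 0.29×0.4389 = 1.3495
MRP = 8.58% − 2.56% = 6.02%
E(R_P) = R_f + β_P × MRP = 2.56% + 1.3495 × 6.02% = 10.68%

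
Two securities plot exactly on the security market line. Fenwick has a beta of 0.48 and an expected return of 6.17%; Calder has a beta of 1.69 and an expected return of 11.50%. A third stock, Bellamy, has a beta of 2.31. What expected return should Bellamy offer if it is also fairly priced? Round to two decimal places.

14.23%

MRP (SML slope) = (11.50% − 6.17%) / (1.69 − 0.48) = 5.33% / 1.21 = 4.4050%
R_f (intercept) = 6.17% − 0.48 × 4.4050% = 4.0556%
E(R_Bellamy) = R_f + β × MRP = 4.0556% + 2.31 × 4.4050% = 14.23%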